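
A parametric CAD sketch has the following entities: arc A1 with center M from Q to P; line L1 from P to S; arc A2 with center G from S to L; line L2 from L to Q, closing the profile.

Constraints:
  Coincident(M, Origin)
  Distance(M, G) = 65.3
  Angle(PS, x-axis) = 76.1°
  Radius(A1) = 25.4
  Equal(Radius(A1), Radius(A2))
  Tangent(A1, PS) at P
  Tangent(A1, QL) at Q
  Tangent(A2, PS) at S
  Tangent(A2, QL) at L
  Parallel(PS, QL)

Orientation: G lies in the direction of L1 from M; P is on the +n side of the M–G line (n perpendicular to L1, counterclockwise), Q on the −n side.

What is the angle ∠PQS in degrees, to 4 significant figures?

52.12°

Tangency of A1 to both parallel lines with radius 25.4 puts P and Q at M ± 25.4·n: P = (-24.66, 6.102), Q = (24.66, -6.102). Equal radii place S and L the same way about G: S = G + 25.4·n = (-8.969, 69.49), L = G − 25.4·n = (40.34, 57.29). Then cos ∠PQS = QP·QS / (|QP||QS|), giving 52.12°.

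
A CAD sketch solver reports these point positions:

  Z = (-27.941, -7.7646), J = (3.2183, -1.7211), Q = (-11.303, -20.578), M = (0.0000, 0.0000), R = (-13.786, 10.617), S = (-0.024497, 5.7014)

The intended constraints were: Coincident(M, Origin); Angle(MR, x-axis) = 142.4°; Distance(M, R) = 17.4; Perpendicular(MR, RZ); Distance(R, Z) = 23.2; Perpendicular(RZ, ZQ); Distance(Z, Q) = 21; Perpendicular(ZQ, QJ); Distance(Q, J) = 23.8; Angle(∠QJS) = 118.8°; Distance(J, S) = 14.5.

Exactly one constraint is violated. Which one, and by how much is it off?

Distance(J, S) = 14.5 — off by 6.40.

M = (0.00, 0.00) ✓; MR at 142.4° ✓; |MR| = 17.40 ✓; ∠(MR, RZ) = 90.00° ✓; |RZ| = 23.20 ✓; ∠(RZ, ZQ) = 90.00° ✓; |ZQ| = 21.00 ✓; ∠(ZQ, QJ) = 90.00° ✓; |QJ| = 23.80 ✓; ∠QJS = 118.8° ✓; |JS| = 8.100 ✗.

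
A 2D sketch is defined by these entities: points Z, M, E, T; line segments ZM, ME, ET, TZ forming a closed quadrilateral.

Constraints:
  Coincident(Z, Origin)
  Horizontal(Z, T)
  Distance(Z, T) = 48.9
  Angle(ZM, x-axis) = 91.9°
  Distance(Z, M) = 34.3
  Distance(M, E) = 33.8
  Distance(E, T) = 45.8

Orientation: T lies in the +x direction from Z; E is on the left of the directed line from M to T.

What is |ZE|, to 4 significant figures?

52.95

Checks: |ME| = 33.80 ✓; |ET| = 45.80 ✓.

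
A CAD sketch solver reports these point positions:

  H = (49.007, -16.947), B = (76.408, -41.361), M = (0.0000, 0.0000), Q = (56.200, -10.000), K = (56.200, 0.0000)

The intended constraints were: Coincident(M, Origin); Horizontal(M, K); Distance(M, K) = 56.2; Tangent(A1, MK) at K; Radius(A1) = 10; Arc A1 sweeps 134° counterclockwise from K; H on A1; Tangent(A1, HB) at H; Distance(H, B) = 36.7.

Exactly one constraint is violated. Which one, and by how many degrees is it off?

Tangent(A1, HB) at H — off by 4.30°.

M = (0.00, 0.00) ✓; M.y = 0.00, K.y = 0.00 ✓; |MK| = 56.20 ✓; ∠(QK, KM) = 90.00° ✓; |QK| = 10.00 ✓; bearing(Q→H) − bearing(Q→K) = 134.0° ✓; |QH| = 10.00 ✓; ∠(QH, HB) = 85.70° ✗; |HB| = 36.70 ✓.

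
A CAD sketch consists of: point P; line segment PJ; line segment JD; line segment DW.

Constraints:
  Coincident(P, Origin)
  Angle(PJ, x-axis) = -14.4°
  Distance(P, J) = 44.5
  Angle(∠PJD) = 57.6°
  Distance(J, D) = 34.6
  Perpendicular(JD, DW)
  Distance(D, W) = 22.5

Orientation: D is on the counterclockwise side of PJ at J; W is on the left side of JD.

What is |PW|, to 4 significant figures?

18.52

P is at the origin; PJ runs at -14.4° with length 44.5, so J = 44.5·(cos -14.4°, sin -14.4°) = (43.10, -11.07). ∠PJD = 57.6°, so JD runs at -14.4° + (180° − 57.6°) = 108.0° from the x-axis; with |JD| = 34.6, D = J + 34.6·(cos 108.0°, sin 108.0°) = (32.41, 21.84). The perpendicularity gives DW at right angles to JD; with |DW| = 22.5 on the left of JD, W = D + 22.5·(-0.9511, -0.3090) = (11.01, 14.89). Then |PW| = |W − P| = 18.52.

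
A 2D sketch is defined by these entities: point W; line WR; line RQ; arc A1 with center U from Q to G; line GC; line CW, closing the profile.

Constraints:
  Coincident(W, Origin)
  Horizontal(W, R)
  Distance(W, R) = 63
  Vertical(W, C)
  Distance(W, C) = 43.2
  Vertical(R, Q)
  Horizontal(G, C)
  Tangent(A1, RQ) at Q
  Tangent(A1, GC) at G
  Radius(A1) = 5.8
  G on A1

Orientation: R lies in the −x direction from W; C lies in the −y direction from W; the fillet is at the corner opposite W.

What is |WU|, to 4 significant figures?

68.34

W is at the origin; W and R share the same y with |WR| = 63.0 and R on the −x side, so R = (-63.00, 0.000). WC is vertical with |WC| = 43.2 and C on the −y side, so C = (0.000, -43.20). The virtual corner opposite W is at (-63.00, -43.20). Tangency of A1 to RQ means the radius UQ is perpendicular to RQ and the tangent condition forces UG to be normal to GC, with radius 5.8, so the center U sits 5.8 in from both sides at U = (-57.20, -37.40). Then |WU| = |U − W| = 68.34.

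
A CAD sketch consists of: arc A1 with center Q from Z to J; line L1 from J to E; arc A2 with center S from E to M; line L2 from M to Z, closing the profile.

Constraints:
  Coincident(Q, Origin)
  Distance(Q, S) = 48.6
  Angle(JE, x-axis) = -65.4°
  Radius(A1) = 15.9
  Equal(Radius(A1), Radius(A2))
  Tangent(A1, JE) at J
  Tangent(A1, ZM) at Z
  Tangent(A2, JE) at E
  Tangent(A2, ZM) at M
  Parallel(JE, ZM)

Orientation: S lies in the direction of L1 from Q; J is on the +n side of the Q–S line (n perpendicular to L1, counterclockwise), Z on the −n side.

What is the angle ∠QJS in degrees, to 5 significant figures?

71.884°

The slot axis is L1's direction at -65.4°, so u = (cos -65.4°, sin -65.4°) = (0.41628, -0.90924) and n = (−sin -65.4°, cos -65.4°) = (0.90924, 0.41628). Q is at the origin and S lies 48.6 along u from Q, so S = 48.6·u = (20.231, -44.189). Tangency of A1 to both parallel lines with radius 15.9 puts J and Z at Q ± 15.9·n: J = (14.457, 6.6189), Z = (-14.457, -6.6189). Then cos ∠QJS = JQ·JS / (|JQ||JS|), giving 71.884°.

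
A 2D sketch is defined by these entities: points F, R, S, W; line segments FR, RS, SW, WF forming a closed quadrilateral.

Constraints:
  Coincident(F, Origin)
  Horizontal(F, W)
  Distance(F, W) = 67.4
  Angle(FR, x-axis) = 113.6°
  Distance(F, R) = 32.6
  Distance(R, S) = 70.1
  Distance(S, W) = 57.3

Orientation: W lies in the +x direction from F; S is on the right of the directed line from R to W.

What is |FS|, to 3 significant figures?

37.7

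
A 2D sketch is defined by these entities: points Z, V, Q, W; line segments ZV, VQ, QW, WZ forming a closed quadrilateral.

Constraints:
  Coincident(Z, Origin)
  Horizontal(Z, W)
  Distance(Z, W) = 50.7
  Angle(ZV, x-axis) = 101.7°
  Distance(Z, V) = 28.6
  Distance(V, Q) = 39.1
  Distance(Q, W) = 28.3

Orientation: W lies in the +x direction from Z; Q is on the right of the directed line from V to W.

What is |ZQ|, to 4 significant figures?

22.44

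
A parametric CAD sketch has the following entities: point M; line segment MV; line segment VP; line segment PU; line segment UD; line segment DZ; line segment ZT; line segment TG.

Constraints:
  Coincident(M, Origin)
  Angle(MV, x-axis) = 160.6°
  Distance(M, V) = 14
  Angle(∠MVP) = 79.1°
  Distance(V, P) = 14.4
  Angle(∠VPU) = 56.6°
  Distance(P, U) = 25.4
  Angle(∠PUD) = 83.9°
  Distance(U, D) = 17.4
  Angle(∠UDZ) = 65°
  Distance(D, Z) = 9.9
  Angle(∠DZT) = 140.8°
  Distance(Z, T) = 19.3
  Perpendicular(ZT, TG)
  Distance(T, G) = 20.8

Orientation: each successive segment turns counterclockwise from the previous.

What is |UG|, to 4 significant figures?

13.28

∠DZT = 140.8° gives ZT at -84.80° from the x-axis; with |ZT| = 19.3, T = (-5.043, -11.41). ZT is perpendicular to TG, so TG runs at 5.200°; with |TG| = 20.8, G = (15.67, -9.525). Then |UG| = |G − U| = 13.28.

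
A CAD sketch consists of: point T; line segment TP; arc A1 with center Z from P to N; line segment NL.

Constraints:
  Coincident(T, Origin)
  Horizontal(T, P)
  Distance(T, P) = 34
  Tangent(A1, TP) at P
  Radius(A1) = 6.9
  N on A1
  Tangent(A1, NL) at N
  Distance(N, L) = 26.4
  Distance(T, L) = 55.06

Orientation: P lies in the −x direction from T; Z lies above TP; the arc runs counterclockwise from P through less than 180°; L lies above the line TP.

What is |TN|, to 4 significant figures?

30.67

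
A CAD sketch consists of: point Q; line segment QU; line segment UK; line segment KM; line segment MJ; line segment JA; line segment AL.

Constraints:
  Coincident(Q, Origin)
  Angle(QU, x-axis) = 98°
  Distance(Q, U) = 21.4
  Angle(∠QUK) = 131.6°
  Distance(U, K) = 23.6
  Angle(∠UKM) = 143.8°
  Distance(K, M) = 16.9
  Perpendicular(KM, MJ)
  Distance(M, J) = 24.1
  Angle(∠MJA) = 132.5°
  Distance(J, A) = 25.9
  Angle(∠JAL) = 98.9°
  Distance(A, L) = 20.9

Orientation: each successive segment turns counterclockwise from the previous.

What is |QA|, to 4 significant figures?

19.90

Q is at the origin; QU runs at 98.0° with length 21.4, so U = (-2.978, 21.19). ∠QUK = 131.6° gives UK at 146.4° from the x-axis; with |UK| = 23.6, K = (-22.64, 34.25). ∠UKM = 143.8° gives KM at -177.4° from the x-axis; with |KM| = 16.9, M = (-39.52, 33.49). KM is perpendicular to MJ, so MJ runs at -87.40°; with |MJ| = 24.1, J = (-38.42, 9.410). ∠MJA = 132.5° gives JA at -39.90° from the x-axis; with |JA| = 25.9, A = (-18.56, -7.204). Then |QA| = |A − Q| = 19.90.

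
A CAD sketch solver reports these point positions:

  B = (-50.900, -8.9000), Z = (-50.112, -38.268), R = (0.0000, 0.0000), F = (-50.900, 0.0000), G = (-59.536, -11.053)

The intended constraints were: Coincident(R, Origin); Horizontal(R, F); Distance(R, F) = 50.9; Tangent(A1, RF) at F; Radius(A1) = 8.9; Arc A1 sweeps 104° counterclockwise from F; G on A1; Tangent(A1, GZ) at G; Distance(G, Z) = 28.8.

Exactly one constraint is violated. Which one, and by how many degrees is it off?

Tangent(A1, GZ) at G — off by 5.10°.

R = (0.00, 0.00) ✓; R.y = 0.00, F.y = 0.00 ✓; |RF| = 50.90 ✓; ∠(BF, FR) = 90.00° ✓; |BF| = 8.900 ✓; bearing(B→G) − bearing(B→F) = 104.0° ✓; |BG| = 8.900 ✓; ∠(BG, GZ) = 84.90° ✗; |GZ| = 28.80 ✓.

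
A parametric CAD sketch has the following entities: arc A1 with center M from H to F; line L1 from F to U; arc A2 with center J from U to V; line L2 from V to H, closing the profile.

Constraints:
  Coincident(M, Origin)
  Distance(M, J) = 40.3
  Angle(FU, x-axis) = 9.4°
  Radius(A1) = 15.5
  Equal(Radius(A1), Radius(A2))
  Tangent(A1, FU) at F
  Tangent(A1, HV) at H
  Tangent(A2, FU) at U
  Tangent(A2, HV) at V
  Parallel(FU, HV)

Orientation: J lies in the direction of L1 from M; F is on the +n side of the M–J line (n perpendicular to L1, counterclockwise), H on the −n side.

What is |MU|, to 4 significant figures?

43.18

The slot axis is L1's direction at 9.4°, so u = (cos 9.4°, sin 9.4°) = (0.9866, 0.1633) and n = (−sin 9.4°, cos 9.4°) = (-0.1633, 0.9866). M is at the origin and J lies 40.3 along u from M, so J = 40.3·u = (39.76, 6.582). Tangency of A1 to both parallel lines with radius 15.5 puts F and H at M ± 15.5·n: F = (-2.532, 15.29), H = (2.532, -15.29). Equal radii place U and V the same way about J: U = J + 15.5·n = (37.23, 21.87), V = J − 15.5·n = (42.29, -8.710). Then |MU| = |U − M| = 43.18.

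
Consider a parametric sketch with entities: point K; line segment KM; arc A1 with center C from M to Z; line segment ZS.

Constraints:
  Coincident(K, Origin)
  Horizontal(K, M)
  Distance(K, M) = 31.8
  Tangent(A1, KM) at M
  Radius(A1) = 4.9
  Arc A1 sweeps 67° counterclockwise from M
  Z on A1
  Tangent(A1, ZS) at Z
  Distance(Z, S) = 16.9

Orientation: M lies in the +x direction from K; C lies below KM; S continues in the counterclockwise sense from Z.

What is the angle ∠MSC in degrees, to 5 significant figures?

8.2310°

K is at the origin; K and M share the same y with |KM| = 31.8 and M on the +x side, so M = (31.800, 0.0000). The tangent condition forces CM to be normal to KM, so C = M + (0, -4.9) = (31.800, -4.9000). On A1, M sits at bearing 90° from C; a 67° counterclockwise sweep puts Z at bearing 157°, so Z = C + 4.9·(cos 157°, sin 157°) = (27.290, -2.9854). Since A1 is tangent to ZS there, CZ ⟂ ZS, so ZS runs along (−sin 157°, cos 157°); with |ZS| = 16.9, S = (20.686, -18.542). Then cos ∠MSC = SM·SC / (|SM||SC|), giving 8.2310°.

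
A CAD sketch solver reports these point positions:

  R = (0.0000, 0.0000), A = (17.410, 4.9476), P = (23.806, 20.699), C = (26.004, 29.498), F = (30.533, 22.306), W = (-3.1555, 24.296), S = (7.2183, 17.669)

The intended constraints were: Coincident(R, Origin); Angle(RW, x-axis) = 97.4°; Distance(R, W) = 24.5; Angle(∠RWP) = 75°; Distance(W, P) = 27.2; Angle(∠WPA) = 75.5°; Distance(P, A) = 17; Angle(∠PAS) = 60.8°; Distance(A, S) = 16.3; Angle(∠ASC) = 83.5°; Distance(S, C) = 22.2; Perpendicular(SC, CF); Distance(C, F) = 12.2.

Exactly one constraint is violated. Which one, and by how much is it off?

Distance(C, F) = 12.2 — off by 3.70.

R = (0.00, 0.00) ✓; RW at 97.40° ✓; |RW| = 24.50 ✓; ∠RWP = 75.00° ✓; |WP| = 27.20 ✓; ∠WPA = 75.50° ✓; |PA| = 17.00 ✓; ∠PAS = 60.80° ✓; |AS| = 16.30 ✓; ∠ASC = 83.50° ✓; |SC| = 22.20 ✓; ∠(SC, CF) = 90.00° ✓; |CF| = 8.499 ✗.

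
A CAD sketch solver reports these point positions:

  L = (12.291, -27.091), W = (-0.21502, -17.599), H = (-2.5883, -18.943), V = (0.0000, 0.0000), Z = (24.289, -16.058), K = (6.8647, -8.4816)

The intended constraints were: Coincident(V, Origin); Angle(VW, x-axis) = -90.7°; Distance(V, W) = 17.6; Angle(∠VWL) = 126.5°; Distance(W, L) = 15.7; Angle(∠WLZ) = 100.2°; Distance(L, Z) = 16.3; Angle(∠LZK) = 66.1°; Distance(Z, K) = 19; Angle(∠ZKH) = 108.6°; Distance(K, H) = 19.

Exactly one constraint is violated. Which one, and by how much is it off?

Distance(K, H) = 19 — off by 4.90.

V = (0.00, 0.00) ✓; VW at -90.70° ✓; |VW| = 17.60 ✓; ∠VWL = 126.5° ✓; |WL| = 15.70 ✓; ∠WLZ = 100.2° ✓; |LZ| = 16.30 ✓; ∠LZK = 66.10° ✓; |ZK| = 19.00 ✓; ∠ZKH = 108.6° ✓; |KH| = 14.10 ✗.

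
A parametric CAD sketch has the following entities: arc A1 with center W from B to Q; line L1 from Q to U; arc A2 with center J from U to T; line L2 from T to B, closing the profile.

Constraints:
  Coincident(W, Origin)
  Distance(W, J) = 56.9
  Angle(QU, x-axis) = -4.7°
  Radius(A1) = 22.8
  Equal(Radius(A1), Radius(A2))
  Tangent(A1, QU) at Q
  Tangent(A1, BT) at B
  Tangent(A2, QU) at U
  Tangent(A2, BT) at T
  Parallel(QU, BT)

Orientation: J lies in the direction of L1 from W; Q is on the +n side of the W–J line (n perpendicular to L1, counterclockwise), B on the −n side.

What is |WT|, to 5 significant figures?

61.298

The slot axis is L1's direction at -4.7°, so u = (cos -4.7°, sin -4.7°) = (0.99664, -0.081939) and n = (−sin -4.7°, cos -4.7°) = (0.081939, 0.99664). W is at the origin and J lies 56.9 along u from W, so J = 56.9·u = (56.709, -4.6623). Tangency of A1 to both parallel lines with radius 22.8 puts Q and B at W ± 22.8·n: Q = (1.8682, 22.723), B = (-1.8682, -22.723). Equal radii place U and T the same way about J: U = J + 22.8·n = (58.577, 18.061), T = J − 22.8·n = (54.840, -27.386). Then |WT| = |T − W| = 61.298.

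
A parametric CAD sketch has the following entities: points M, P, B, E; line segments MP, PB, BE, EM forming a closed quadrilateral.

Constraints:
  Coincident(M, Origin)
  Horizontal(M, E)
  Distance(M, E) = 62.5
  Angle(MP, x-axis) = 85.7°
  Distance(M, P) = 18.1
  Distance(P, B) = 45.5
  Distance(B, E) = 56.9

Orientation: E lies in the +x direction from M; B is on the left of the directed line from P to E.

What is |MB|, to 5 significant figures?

60.166

M is at the origin; M and E share the same y with |ME| = 62.5 and E in +x, so E = (62.5, 0). MP runs at 85.7° with |MP| = 18.1, so P = (1.3571, 18.049). B is determined by |PB| = 45.5 and |BE| = 56.9 together: it lies at the intersection of circle(P, 45.5) and circle(E, 56.9). With |PE| = 63.751, the foot of the radical line on PE is 22.720 from P and the perpendicular offset is √(45.5² − 22.720²) = 39.421. Taking the left-of-PE solution: B = (34.308, 49.425).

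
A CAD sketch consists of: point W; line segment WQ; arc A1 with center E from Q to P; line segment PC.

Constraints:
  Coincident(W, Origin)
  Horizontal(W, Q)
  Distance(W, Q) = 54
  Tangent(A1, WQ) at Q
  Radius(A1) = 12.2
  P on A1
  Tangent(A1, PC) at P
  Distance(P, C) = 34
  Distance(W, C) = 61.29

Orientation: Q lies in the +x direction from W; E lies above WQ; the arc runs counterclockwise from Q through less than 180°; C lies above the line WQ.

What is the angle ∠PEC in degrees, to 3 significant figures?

70.3°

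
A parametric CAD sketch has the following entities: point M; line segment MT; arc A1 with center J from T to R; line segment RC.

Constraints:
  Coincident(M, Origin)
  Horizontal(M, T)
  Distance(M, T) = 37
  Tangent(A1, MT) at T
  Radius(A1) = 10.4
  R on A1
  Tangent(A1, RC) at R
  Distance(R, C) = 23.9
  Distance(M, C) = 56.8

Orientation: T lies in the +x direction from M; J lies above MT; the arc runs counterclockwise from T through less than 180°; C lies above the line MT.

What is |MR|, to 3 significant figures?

48.7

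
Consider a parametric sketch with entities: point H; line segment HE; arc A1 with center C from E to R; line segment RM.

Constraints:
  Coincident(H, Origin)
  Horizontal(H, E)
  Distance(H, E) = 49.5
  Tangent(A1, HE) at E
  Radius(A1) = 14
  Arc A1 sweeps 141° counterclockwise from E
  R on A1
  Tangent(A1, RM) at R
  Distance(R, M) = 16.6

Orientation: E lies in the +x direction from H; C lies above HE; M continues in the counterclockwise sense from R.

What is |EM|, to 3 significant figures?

35.6

H is at the origin; HE is horizontal with |HE| = 49.5 and E on the +x side, so E = (49.5, 0.00). Since A1 is tangent to HE there, CE ⟂ HE, so C = E + (0, 14) = (49.5, 14.0). On A1, E sits at bearing -90° from C; a 141° counterclockwise sweep puts R at bearing 51°, so R = C + 14.0·(cos 51°, sin 51°) = (58.3, 24.9). The tangent condition forces CR to be normal to RM, so RM runs along (−sin 51°, cos 51°); with |RM| = 16.6, M = (45.4, 35.3). Then |EM| = |M − E| = 35.6.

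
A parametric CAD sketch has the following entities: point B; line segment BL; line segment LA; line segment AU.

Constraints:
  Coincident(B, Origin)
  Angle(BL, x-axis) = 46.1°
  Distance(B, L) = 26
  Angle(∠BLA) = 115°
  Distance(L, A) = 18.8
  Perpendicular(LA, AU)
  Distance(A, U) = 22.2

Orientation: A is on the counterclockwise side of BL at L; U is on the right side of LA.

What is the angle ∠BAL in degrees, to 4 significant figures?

38.35°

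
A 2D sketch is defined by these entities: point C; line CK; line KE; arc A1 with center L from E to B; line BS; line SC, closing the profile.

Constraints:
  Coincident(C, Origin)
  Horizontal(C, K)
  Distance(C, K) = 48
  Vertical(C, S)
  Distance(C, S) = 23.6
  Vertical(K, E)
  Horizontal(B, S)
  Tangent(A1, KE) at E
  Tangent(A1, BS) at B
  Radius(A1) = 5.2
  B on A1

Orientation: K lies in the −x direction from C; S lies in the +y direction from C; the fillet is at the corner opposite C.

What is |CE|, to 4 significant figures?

51.41

The virtual corner opposite C is at (-48.00, 23.60). A1 meets KE tangentially, so LE is at right angles to KE and since A1 is tangent to BS there, LB ⟂ BS, with radius 5.2, so the center L sits 5.2 in from both sides at L = (-42.80, 18.40). That places the tangent points at E = (-48.00, 18.40) on KE and B = (-42.80, 23.60) on BS. Then |CE| = |E − C| = 51.41.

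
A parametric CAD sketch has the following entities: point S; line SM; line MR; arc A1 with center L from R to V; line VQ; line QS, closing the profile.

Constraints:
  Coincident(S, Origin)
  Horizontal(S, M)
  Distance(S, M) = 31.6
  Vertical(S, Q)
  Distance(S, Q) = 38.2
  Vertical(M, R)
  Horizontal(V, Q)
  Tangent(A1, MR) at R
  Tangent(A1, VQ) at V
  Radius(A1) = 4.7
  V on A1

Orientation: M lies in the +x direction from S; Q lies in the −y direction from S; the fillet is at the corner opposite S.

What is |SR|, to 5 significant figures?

46.052

The virtual corner opposite S is at (31.600, -38.200). Since A1 is tangent to MR there, LR ⟂ MR and tangency of A1 to VQ means the radius LV is perpendicular to VQ, with radius 4.7, so the center L sits 4.7 in from both sides at L = (26.900, -33.500). That places the tangent points at R = (31.600, -33.500) on MR and V = (26.900, -38.200) on VQ. Then |SR| = |R − S| = 46.052.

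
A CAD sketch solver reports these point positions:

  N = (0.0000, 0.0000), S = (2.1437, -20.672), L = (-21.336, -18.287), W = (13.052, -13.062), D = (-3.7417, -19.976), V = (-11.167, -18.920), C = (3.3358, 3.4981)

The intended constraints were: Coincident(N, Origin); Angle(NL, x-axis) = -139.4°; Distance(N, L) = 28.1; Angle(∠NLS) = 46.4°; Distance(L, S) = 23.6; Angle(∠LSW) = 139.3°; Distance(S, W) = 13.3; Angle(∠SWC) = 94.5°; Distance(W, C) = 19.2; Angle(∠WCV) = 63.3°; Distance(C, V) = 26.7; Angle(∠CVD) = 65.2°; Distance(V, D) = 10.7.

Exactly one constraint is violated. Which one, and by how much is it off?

Distance(V, D) = 10.7 — off by 3.20.

N = (0.00, 0.00) ✓; NL at -139.4° ✓; |NL| = 28.10 ✓; ∠NLS = 46.40° ✓; |LS| = 23.60 ✓; ∠LSW = 139.3° ✓; |SW| = 13.30 ✓; ∠SWC = 94.50° ✓; |WC| = 19.20 ✓; ∠WCV = 63.30° ✓; |CV| = 26.70 ✓; ∠CVD = 65.19° ✓; |VD| = 7.500 ✗.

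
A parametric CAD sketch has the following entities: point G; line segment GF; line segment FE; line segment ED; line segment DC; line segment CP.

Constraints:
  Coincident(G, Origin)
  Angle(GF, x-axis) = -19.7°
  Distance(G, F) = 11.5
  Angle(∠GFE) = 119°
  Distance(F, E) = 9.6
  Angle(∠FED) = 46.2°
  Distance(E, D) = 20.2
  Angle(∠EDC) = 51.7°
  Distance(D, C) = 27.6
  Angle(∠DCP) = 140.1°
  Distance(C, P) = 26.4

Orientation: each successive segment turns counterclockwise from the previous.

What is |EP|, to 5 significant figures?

35.350

G is at the origin; GF runs at -19.7° with length 11.5, so F = (10.827, -3.8766). ∠GFE = 119.0° gives FE at 41.300° from the x-axis; with |FE| = 9.6, E = (18.039, 2.4594). ∠FED = 46.2° gives ED at 175.10° from the x-axis; with |ED| = 20.2, D = (-2.0871, 4.1848). ∠EDC = 51.7° gives DC at -56.600° from the x-axis; with |DC| = 27.6, C = (13.106, -18.857). ∠DCP = 140.1° gives CP at -16.700° from the x-axis; with |CP| = 26.4, P = (38.393, -26.443). Then |EP| = |P − E| = 35.350.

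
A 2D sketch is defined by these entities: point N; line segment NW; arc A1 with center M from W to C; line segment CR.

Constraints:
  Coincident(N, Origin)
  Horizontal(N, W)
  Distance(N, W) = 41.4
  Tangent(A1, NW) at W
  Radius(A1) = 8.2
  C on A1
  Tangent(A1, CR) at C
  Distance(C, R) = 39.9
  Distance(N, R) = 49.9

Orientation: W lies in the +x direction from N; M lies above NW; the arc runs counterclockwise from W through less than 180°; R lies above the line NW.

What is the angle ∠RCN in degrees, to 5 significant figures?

66.740°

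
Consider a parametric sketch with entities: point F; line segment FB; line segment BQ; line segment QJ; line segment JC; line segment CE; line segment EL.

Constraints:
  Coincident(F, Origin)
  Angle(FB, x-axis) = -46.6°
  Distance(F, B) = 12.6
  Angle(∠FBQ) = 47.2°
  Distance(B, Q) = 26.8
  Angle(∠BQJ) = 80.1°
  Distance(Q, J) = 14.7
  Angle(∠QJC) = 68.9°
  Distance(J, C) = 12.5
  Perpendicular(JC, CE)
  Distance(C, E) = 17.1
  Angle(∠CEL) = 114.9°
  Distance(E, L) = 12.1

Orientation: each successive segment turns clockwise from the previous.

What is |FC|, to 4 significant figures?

5.140

F is at the origin; FB runs at -46.6° with length 12.6, so B = (8.657, -9.155). ∠FBQ = 47.2° gives BQ at -179.4° from the x-axis; with |BQ| = 26.8, Q = (-18.14, -9.435). ∠BQJ = 80.1° gives QJ at 80.70° from the x-axis; with |QJ| = 14.7, J = (-15.77, 5.071). ∠QJC = 68.9° gives JC at -30.40° from the x-axis; with |JC| = 12.5, C = (-4.984, -1.254). Then |FC| = |C − F| = 5.140.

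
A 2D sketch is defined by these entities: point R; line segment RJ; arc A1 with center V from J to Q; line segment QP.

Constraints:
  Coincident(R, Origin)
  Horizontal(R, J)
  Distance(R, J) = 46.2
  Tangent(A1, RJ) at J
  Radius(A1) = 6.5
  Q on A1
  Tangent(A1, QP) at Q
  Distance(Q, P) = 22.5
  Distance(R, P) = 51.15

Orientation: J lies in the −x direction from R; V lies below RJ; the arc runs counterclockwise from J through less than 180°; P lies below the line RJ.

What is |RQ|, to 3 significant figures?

52.8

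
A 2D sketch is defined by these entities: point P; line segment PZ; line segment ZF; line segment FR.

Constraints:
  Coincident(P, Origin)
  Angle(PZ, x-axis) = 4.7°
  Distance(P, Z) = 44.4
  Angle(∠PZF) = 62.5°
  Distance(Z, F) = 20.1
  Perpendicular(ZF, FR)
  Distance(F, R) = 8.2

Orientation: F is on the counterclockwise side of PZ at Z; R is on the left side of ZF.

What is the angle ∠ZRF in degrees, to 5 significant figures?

67.806°

∠PZF = 62.5°, so ZF runs at 4.7° + (180° − 62.5°) = 122.20° from the x-axis; with |ZF| = 20.1, F = Z + 20.1·(cos 122.20°, sin 122.20°) = (33.540, 20.647). ZF is perpendicular to FR; with |FR| = 8.2 on the left of ZF, R = F + 8.2·(-0.84619, -0.53288) = (26.601, 16.277). Then cos ∠ZRF = RZ·RF / (|RZ||RF|), giving 67.806°.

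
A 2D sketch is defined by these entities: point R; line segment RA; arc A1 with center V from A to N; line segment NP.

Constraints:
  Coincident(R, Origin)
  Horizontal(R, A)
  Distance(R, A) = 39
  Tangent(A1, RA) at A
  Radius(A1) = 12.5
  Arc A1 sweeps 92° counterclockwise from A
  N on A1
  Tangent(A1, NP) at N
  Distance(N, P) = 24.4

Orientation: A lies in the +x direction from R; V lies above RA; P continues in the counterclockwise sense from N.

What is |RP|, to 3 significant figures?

62.9

On A1, A sits at bearing -90° from V; a 92° counterclockwise sweep puts N at bearing 2°, so N = V + 12.5·(cos 2°, sin 2°) = (51.5, 12.9). Since A1 is tangent to NP there, VN ⟂ NP, so NP runs along (−sin 2°, cos 2°); with |NP| = 24.4, P = (50.6, 37.3). Then |RP| = |P − R| = 62.9.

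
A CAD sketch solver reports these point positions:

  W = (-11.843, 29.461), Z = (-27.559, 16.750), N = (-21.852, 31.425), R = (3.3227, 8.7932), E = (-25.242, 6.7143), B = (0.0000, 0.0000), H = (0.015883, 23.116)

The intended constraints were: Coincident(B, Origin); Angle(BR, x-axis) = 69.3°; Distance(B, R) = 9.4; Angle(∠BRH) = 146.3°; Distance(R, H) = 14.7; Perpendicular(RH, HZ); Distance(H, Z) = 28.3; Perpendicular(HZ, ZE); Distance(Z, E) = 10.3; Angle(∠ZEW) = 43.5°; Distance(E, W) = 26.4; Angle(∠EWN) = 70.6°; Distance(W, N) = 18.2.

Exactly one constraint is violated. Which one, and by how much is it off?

Distance(W, N) = 18.2 — off by 8.00.

B = (0.00, 0.00) ✓; BR at 69.30° ✓; |BR| = 9.400 ✓; ∠BRH = 146.3° ✓; |RH| = 14.70 ✓; ∠(RH, HZ) = 90.00° ✓; |HZ| = 28.30 ✓; ∠(HZ, ZE) = 90.00° ✓; |ZE| = 10.30 ✓; ∠ZEW = 43.50° ✓; |EW| = 26.40 ✓; ∠EWN = 70.60° ✓; |WN| = 10.20 ✗.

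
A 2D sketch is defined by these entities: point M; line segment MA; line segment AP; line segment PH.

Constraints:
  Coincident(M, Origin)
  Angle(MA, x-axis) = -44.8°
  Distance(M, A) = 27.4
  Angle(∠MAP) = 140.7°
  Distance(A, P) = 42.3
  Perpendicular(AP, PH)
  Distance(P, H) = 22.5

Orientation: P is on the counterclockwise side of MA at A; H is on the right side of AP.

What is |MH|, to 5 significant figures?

74.974

M is at the origin; MA runs at -44.8° with length 27.4, so A = 27.4·(cos -44.8°, sin -44.8°) = (19.442, -19.307). ∠MAP = 140.7°, so AP runs at -44.8° + (180° − 140.7°) = -5.5000° from the x-axis; with |AP| = 42.3, P = A + 42.3·(cos -5.5000°, sin -5.5000°) = (61.547, -23.361). AP is perpendicular to PH; with |PH| = 22.5 on the right of AP, H = P + 22.5·(-0.095846, -0.99540) = (59.391, -45.758). Then |MH| = |H − M| = 74.974.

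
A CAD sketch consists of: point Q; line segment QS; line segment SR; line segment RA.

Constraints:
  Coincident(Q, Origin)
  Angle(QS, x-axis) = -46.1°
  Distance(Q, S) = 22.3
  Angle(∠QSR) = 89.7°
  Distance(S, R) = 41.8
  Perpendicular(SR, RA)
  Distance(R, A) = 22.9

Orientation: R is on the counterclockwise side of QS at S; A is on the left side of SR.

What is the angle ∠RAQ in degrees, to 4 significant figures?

89.17°

Q is at the origin; QS runs at -46.1° with length 22.3, so S = 22.3·(cos -46.1°, sin -46.1°) = (15.46, -16.07). ∠QSR = 89.7°, so SR runs at -46.1° + (180° − 89.7°) = 44.20° from the x-axis; with |SR| = 41.8, R = S + 41.8·(cos 44.20°, sin 44.20°) = (45.43, 13.07). SR is perpendicular to RA; with |RA| = 22.9 on the left of SR, A = R + 22.9·(-0.6972, 0.7169) = (29.46, 29.49). Then cos ∠RAQ = AR·AQ / (|AR||AQ|), giving 89.17°.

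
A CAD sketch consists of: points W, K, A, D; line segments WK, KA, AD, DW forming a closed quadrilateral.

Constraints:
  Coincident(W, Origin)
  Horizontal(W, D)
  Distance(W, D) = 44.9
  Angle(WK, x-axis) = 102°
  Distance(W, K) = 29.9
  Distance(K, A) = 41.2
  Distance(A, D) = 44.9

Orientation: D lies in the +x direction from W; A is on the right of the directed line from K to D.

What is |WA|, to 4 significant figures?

11.33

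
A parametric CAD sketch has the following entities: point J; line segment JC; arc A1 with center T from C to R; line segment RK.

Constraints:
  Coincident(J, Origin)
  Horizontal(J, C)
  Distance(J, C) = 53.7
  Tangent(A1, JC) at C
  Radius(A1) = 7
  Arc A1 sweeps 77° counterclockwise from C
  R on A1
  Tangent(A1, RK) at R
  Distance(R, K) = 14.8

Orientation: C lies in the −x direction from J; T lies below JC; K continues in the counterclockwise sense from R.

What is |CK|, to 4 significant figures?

22.29

J is at the origin; JC is horizontal with |JC| = 53.7 and C on the −x side, so C = (-53.70, 0.000). Tangency of A1 to JC means the radius TC is perpendicular to JC, so T = C + (0, -7) = (-53.70, -7.000). On A1, C sits at bearing 90° from T; a 77° counterclockwise sweep puts R at bearing 167°, so R = T + 7.0·(cos 167°, sin 167°) = (-60.52, -5.425). A1 meets RK tangentially, so TR is at right angles to RK, so RK runs along (−sin 167°, cos 167°); with |RK| = 14.8, K = (-63.85, -19.85). Then |CK| = |K − C| = 22.29.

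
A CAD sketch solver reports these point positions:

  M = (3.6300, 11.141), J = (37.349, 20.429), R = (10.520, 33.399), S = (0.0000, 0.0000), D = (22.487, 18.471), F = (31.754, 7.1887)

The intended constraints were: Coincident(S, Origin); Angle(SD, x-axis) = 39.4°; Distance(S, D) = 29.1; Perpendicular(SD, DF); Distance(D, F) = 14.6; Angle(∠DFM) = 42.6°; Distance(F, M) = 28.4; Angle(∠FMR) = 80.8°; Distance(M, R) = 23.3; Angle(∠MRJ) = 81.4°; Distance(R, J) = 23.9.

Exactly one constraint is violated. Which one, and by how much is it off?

Distance(R, J) = 23.9 — off by 5.90.

S = (0.00, 0.00) ✓; SD at 39.40° ✓; |SD| = 29.10 ✓; ∠(SD, DF) = 90.00° ✓; |DF| = 14.60 ✓; ∠DFM = 42.60° ✓; |FM| = 28.40 ✓; ∠FMR = 80.80° ✓; |MR| = 23.30 ✓; ∠MRJ = 81.40° ✓; |RJ| = 29.80 ✗.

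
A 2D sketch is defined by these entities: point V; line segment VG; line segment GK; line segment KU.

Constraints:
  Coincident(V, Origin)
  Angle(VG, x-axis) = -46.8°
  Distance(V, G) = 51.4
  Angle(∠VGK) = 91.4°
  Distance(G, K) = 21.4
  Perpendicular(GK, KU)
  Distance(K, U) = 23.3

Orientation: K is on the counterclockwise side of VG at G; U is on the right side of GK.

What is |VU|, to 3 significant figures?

78.0

V is at the origin; VG runs at -46.8° with length 51.4, so G = 51.4·(cos -46.8°, sin -46.8°) = (35.2, -37.5). ∠VGK = 91.4°, so GK runs at -46.8° + (180° − 91.4°) = 41.8° from the x-axis; with |GK| = 21.4, K = G + 21.4·(cos 41.8°, sin 41.8°) = (51.1, -23.2). The perpendicularity gives KU at right angles to GK; with |KU| = 23.3 on the right of GK, U = K + 23.3·(0.667, -0.745) = (66.7, -40.6). Then |VU| = |U − V| = 78.0.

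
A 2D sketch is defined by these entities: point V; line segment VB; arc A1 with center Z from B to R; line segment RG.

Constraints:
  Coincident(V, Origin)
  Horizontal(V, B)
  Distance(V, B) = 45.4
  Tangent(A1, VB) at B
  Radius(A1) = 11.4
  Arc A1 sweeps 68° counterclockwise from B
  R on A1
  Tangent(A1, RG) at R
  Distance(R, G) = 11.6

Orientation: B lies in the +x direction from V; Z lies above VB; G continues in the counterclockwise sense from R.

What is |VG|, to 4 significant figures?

62.91

V is at the origin; VB is horizontal with |VB| = 45.4 and B on the +x side, so B = (45.40, 0.000). A1 meets VB tangentially, so ZB is at right angles to VB, so Z = B + (0, 11.4) = (45.40, 11.40). On A1, B sits at bearing -90° from Z; a 68° counterclockwise sweep puts R at bearing -22°, so R = Z + 11.4·(cos -22°, sin -22°) = (55.97, 7.129). A1 meets RG tangentially, so ZR is at right angles to RG, so RG runs along (−sin -22°, cos -22°); with |RG| = 11.6, G = (60.32, 17.88). Then |VG| = |G − V| = 62.91.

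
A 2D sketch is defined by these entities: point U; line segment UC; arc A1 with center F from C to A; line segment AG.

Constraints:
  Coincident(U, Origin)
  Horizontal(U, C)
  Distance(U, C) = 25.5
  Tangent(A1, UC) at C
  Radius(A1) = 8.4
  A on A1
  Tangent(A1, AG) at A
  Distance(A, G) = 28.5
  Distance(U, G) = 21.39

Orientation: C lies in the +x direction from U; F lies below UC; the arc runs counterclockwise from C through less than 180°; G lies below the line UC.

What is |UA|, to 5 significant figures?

19.970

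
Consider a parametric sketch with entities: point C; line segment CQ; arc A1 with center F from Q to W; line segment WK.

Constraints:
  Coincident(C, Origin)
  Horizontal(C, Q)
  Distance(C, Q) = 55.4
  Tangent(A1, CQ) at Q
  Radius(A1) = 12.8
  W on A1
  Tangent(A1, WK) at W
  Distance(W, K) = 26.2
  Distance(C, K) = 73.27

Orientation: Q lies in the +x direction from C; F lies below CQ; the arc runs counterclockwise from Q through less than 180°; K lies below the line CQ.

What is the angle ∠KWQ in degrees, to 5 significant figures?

117.08°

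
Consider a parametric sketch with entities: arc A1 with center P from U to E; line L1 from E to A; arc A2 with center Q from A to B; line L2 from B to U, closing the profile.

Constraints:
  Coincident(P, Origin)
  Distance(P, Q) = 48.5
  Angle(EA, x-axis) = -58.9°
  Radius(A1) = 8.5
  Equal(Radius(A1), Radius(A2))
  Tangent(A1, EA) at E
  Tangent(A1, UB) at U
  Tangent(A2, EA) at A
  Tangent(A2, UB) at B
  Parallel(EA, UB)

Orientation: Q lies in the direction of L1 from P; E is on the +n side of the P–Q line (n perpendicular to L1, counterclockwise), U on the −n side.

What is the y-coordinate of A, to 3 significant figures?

-37.1

Tangency of A1 to both parallel lines with radius 8.5 puts E and U at P ± 8.5·n: E = (7.28, 4.39), U = (-7.28, -4.39). Equal radii place A and B the same way about Q: A = Q + 8.5·n = (32.3, -37.1), B = Q − 8.5·n = (17.8, -45.9). So A.y = -37.1.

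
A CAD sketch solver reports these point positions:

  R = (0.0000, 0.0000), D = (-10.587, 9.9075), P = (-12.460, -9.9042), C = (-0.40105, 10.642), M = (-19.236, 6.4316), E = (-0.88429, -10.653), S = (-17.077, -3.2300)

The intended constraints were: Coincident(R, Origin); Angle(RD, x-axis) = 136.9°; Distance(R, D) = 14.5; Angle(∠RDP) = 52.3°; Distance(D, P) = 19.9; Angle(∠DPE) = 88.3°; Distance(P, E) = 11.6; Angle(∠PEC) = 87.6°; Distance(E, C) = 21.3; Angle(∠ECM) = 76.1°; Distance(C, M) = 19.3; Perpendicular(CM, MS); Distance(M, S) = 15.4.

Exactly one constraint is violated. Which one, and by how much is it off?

Distance(M, S) = 15.4 — off by 5.50.

R = (0.00, 0.00) ✓; RD at 136.9° ✓; |RD| = 14.50 ✓; ∠RDP = 52.30° ✓; |DP| = 19.90 ✓; ∠DPE = 88.30° ✓; |PE| = 11.60 ✓; ∠PEC = 87.60° ✓; |EC| = 21.30 ✓; ∠ECM = 76.10° ✓; |CM| = 19.30 ✓; ∠(CM, MS) = 90.00° ✓; |MS| = 9.900 ✗.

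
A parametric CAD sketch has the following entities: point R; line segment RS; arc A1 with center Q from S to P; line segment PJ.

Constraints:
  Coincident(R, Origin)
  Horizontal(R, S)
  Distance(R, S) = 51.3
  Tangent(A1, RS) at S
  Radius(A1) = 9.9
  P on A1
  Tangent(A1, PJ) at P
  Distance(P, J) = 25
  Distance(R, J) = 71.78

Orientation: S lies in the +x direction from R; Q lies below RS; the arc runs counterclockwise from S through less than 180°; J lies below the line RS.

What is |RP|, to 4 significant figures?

47.88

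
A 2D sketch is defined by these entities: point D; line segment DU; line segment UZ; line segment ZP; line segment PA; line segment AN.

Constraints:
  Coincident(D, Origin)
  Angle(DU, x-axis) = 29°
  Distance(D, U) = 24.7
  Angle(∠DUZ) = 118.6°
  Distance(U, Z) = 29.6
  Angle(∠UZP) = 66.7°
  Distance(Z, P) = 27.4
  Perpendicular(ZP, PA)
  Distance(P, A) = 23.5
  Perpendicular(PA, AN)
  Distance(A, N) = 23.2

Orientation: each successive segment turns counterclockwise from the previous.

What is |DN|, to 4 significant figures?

32.65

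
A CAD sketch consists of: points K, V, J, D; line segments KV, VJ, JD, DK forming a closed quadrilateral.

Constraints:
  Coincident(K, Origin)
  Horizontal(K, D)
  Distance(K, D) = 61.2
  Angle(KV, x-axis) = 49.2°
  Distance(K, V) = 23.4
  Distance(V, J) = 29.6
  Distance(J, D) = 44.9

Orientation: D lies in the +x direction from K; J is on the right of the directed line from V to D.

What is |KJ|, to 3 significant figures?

21.4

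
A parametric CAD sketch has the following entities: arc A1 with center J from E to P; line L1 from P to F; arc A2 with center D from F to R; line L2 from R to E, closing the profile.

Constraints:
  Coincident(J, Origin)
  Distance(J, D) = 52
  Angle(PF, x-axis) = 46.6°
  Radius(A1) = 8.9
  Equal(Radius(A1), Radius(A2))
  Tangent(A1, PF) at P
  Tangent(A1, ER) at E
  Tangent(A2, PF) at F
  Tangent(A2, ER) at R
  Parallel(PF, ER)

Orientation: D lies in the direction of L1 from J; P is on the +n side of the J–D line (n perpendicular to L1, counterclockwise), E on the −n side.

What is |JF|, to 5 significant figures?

52.756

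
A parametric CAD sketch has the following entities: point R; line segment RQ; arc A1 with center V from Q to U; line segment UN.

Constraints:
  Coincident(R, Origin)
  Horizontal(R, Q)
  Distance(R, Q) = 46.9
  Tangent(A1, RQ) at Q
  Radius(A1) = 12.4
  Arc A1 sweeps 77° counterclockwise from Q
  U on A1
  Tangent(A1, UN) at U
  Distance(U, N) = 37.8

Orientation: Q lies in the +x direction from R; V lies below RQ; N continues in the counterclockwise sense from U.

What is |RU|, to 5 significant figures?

36.120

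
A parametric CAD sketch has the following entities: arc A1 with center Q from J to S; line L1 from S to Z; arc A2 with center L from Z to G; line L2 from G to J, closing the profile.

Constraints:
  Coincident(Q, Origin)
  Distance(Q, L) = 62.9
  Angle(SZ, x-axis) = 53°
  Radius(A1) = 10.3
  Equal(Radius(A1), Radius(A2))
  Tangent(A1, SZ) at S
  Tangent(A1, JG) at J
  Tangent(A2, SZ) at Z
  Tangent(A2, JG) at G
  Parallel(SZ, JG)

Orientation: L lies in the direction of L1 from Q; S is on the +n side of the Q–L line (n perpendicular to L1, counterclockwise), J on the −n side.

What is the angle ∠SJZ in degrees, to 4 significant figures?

71.87°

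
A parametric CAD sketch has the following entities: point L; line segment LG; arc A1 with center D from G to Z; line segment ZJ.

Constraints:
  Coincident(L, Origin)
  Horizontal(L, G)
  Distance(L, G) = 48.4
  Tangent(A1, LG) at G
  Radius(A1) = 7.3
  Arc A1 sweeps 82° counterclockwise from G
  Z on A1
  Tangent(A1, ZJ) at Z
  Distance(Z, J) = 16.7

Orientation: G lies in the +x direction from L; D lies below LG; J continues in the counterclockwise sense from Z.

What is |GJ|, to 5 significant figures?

24.740

On A1, G sits at bearing 90° from D; an 82° counterclockwise sweep puts Z at bearing 172°, so Z = D + 7.3·(cos 172°, sin 172°) = (41.171, -6.2840). Tangency of A1 to ZJ means the radius DZ is perpendicular to ZJ, so ZJ runs along (−sin 172°, cos 172°); with |ZJ| = 16.7, J = (38.847, -22.822). Then |GJ| = |J − G| = 24.740.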